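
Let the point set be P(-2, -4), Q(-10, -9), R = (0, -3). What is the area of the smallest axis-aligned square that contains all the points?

100

The bounding box has width 10 and height 6.
An axis-aligned square enclosing the set must have side ≥ max(width, height).
So the minimum side is max(10, 6) = 10.
Area = 10² = 100.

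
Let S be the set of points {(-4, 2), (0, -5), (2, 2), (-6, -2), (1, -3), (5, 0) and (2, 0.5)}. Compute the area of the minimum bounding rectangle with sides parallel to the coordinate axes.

x ranges over [-6, 5], width 11.
y ranges over [-5, 2], height 7.
Area = 11 × 7 = 77.

77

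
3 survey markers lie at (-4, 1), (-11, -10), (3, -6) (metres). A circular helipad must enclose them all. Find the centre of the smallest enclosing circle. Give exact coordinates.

(-40/9, -58/9)

Call the three points A, B, C in the order given.
Side lengths²: AB² = 170, AC² = 98, BC² = 212.
Since BC² = 212 < 170 + 98 = 268, the triangle is acute, so the smallest enclosing circle is the circumcircle.
Circumcentre = (-40/9, -58/9), r² = 4505/81.
Centre = (-40/9, -58/9).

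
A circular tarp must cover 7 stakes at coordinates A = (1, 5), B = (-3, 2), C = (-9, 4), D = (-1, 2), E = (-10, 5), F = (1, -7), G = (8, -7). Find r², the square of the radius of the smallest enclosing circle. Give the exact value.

117

A smallest enclosing disk is always determined by at most three of the input points on its boundary.
The farthest pair is E–G with squared distance 468. The circle on this segment as diameter has centre (-1, -1) and r² = 468/4 = 117.
Check A: distance² to centre = 40 ≤ 117, so it lies inside.
All remaining points lie in this disk, and no smaller disk contains both endpoints, so this is the minimum enclosing circle.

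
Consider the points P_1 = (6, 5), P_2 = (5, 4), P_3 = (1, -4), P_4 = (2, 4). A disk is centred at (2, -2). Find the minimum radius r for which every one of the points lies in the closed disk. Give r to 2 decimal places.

8.06

The required radius is the distance from (2, -2) to the farthest point.
Squared distances: 65, 45, 5, 36.
Maximum is 65, attained at P_1.
r = √65 ≈ 8.06.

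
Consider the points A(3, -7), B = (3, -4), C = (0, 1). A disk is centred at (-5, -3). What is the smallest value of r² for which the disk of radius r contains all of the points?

80

The required radius is the distance from (-5, -3) to the farthest point.
Squared distances: 80, 65, 41.
Maximum is 80, attained at A.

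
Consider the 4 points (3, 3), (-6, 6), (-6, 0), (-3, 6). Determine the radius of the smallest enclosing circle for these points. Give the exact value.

By Welzl's lemma the MEC is supported by two points (diametrically opposite) or three points (on a circumcircle).
The minimum enclosing circle is determined by three boundary points: (3, 3), (-6, 6), (-6, 0).
Their circumcentre is (-2, 3) with r² = 25.
The farthest remaining point (-3, 6) is at distance² 10 ≤ 25.
r = √25 = 5.

5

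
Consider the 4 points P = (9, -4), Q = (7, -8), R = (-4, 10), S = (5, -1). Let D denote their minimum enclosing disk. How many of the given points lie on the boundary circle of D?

2

The minimum enclosing circle of a finite set is fixed by two of the points (as a diameter) or three (as a circumcircle).
The farthest pair is Q–R with squared distance 445. The circle on this segment as diameter has centre (1.5, 1) and r² = 445/4 = 111.25.
Check P: distance² to centre = 81.25 ≤ 111.25, so it lies inside.
All remaining points lie in this disk, and no smaller disk contains both endpoints, so this is the minimum enclosing circle.
The points at distance exactly r from the centre are Q, R — 2 points.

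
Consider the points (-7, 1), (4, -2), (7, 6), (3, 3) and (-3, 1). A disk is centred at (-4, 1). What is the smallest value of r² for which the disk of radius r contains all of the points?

The required radius is the distance from (-4, 1) to the farthest point.
Squared distances: 9, 73, 146, 53, 1.
Maximum is 146, attained at (7, 6).

146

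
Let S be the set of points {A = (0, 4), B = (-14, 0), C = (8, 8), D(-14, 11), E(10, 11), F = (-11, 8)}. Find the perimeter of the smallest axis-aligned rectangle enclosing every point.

70

Width = max x − min x = 10 − (-14) = 24.
Height = max y − min y = 11 − 0 = 11.
Perimeter = 2(24 + 11) = 70.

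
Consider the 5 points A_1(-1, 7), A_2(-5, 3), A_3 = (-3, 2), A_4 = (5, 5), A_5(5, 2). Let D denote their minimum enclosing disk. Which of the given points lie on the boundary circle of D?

A_2, A_4, A_5

The minimum enclosing circle is determined by three boundary points: A_2, A_4, A_5.
Their circumcentre is (0.1, 3.5) with r² = 26.26.
The farthest remaining point A_1 is at distance² 13.46 ≤ 26.26.
The points at distance exactly r from the centre are A_2, A_4, A_5 — 3 points.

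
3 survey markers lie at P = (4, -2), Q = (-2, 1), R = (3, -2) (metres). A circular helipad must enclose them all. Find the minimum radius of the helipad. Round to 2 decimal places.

3.35

Side lengths²: PQ² = 45, PR² = 1, QR² = 34.
Since PQ² = 45 ≥ 34 + 1 = 35, the angle opposite PQ is not acute, so the smallest enclosing circle has PQ as diameter.
Centre = midpoint of PQ = (1, -0.5), r² = 45/4 = 11.25.
r = √(11.25) ≈ 3.35.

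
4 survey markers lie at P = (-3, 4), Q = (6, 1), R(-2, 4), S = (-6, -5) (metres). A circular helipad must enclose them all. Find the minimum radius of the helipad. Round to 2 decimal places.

By Welzl's lemma the MEC is supported by two points (diametrically opposite) or three points (on a circumcircle).
The farthest pair is Q–S with squared distance 180. The circle on this segment as diameter has centre (0, -2) and r² = 180/4 = 45.
Check P: distance² to centre = 45 ≤ 45, so it lies inside.
All remaining points lie in this disk, and no smaller disk contains both endpoints, so this is the minimum enclosing circle.
r = √45 ≈ 6.71.

6.71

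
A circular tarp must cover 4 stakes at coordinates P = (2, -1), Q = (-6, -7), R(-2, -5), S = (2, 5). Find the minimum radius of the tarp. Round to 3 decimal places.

7.211

The minimum enclosing circle of a finite set is fixed by two of the points (as a diameter) or three (as a circumcircle).
The farthest pair is Q–S with squared distance 208. The circle on this segment as diameter has centre (-2, -1) and r² = 208/4 = 52.
Check P: distance² to centre = 16 ≤ 52, so it lies inside.
All remaining points lie in this disk, and no smaller disk contains both endpoints, so this is the minimum enclosing circle.
r = √52 ≈ 7.211.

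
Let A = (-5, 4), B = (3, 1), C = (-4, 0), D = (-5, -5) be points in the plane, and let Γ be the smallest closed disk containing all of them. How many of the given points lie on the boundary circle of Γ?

A smallest enclosing disk is always determined by at most three of the input points on its boundary.
The minimum enclosing circle is determined by three boundary points: A, B, D.
Their circumcentre is (-2.125, -0.5) with r² = 28.515625.
The farthest remaining point C is at distance² 3.765625 ≤ 28.515625.
The points at distance exactly r from the centre are A, B, D — 3 points.

3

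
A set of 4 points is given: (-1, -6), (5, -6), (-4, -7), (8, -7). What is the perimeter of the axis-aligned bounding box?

26

Width = max x − min x = 8 − (-4) = 12.
Height = max y − min y = -6 − (-7) = 1.
Perimeter = 2(12 + 1) = 26.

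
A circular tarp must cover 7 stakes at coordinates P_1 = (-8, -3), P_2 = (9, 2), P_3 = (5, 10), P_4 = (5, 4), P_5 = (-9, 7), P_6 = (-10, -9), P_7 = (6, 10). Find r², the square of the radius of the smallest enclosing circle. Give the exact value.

By Welzl's lemma the MEC is supported by two points (diametrically opposite) or three points (on a circumcircle).
The farthest pair is P_6–P_7 with squared distance 617. The circle on this segment as diameter has centre (-2, 0.5) and r² = 617/4 = 154.25.
Check P_1: distance² to centre = 48.25 ≤ 154.25, so it lies inside.
All remaining points lie in this disk, and no smaller disk contains both endpoints, so this is the minimum enclosing circle.

154.25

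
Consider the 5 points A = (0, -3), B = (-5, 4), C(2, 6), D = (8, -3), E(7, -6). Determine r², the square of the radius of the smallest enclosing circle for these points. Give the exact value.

A smallest enclosing disk is always determined by at most three of the input points on its boundary.
The farthest pair is B–E with squared distance 244. The circle on this segment as diameter has centre (1, -1) and r² = 244/4 = 61.
Check A: distance² to centre = 5 ≤ 61, so it lies inside.
All remaining points lie in this disk, and no smaller disk contains both endpoints, so this is the minimum enclosing circle.

61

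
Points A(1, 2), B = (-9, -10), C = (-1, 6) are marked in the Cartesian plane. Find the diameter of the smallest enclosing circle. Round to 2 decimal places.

17.89

Side lengths²: AB² = 244, AC² = 20, BC² = 320.
Since BC² = 320 ≥ 244 + 20 = 264, the angle opposite BC is not acute, so the smallest enclosing circle has BC as diameter.
Centre = midpoint of BC = (-5, -2), r² = 320/4 = 80.
Diameter = 2r = 2√80 ≈ 17.89.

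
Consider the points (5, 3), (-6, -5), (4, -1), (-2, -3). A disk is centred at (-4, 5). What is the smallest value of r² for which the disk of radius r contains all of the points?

The required radius is the distance from (-4, 5) to the farthest point.
Squared distances: 85, 104, 100, 68.
Maximum is 104, attained at (-6, -5).

104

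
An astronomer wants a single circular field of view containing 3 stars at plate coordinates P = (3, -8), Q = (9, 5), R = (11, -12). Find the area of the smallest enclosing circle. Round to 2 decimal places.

230.12

Side lengths²: PQ² = 205, PR² = 80, QR² = 293.
Since QR² = 293 ≥ 205 + 80 = 285, the angle opposite QR is not acute, so the smallest enclosing circle has QR as diameter.
Centre = midpoint of QR = (10, -3.5), r² = 293/4 = 73.25.
Area = π·r² = π·73.25 ≈ 230.12.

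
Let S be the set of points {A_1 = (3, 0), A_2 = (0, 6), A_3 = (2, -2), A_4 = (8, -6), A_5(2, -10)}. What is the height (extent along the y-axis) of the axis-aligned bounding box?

max y = 6, min y = -10, so height = 16.

16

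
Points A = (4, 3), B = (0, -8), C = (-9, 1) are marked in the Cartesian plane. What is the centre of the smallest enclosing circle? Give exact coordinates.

(-61/30, -31/30)

Side lengths²: AB² = 137, AC² = 173, BC² = 162.
Since AC² = 173 < 162 + 137 = 299, the triangle is acute, so the smallest enclosing circle is the circumcircle.
Circumcentre = (-61/30, -31/30), r² = 23701/450.
Centre = (-61/30, -31/30).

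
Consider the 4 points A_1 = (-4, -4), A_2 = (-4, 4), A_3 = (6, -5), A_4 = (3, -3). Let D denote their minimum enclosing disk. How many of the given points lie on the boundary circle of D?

The minimum enclosing circle of a finite set is fixed by two of the points (as a diameter) or three (as a circumcircle).
The farthest pair is A_2–A_3 with squared distance 181. The circle on this segment as diameter has centre (1, -0.5) and r² = 181/4 = 45.25.
Check A_1: distance² to centre = 37.25 ≤ 45.25, so it lies inside.
All remaining points lie in this disk, and no smaller disk contains both endpoints, so this is the minimum enclosing circle.
The points at distance exactly r from the centre are A_2, A_3 — 2 points.

2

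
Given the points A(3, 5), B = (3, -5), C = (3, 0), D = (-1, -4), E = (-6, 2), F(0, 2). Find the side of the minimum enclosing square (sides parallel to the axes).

10

The bounding box has width 9 and height 10.
An axis-aligned square enclosing the set must have side ≥ max(width, height).
So the minimum side is max(9, 10) = 10.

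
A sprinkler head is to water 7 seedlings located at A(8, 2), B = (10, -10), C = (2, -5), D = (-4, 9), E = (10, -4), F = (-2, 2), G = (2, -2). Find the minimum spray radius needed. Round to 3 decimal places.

A smallest enclosing disk is always determined by at most three of the input points on its boundary.
The farthest pair is B–D with squared distance 557. The circle on this segment as diameter has centre (3, -0.5) and r² = 557/4 = 139.25.
Check A: distance² to centre = 31.25 ≤ 139.25, so it lies inside.
All remaining points lie in this disk, and no smaller disk contains both endpoints, so this is the minimum enclosing circle.
r = √(139.25) ≈ 11.800.

11.800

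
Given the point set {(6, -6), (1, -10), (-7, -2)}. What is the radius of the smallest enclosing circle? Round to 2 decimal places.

Call the three points A, B, C in the order given.
Side lengths²: AB² = 41, AC² = 185, BC² = 128.
Since AC² = 185 ≥ 128 + 41 = 169, the angle opposite AC is not acute, so the smallest enclosing circle has AC as diameter.
Centre = midpoint of AC = (-0.5, -4), r² = 185/4 = 46.25.
r = √(46.25) ≈ 6.80.

6.80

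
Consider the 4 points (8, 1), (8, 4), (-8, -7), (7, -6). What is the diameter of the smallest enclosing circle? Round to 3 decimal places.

The farthest pair is (8, 4)–(-8, -7) with squared distance 377. The circle on this segment as diameter has centre (0, -1.5) and r² = 377/4 = 94.25.
Check (8, 1): distance² to centre = 70.25 ≤ 94.25, so it lies inside.
All remaining points lie in this disk, and no smaller disk contains both endpoints, so this is the minimum enclosing circle.
Diameter = 2r = 2√(94.25) ≈ 19.416.

19.416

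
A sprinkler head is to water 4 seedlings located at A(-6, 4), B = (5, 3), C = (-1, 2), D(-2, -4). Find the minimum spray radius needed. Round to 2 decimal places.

5.82

A smallest enclosing disk is always determined by at most three of the input points on its boundary.
The minimum enclosing circle is determined by three boundary points: A, B, D.
Their circumcentre is (-2/3, 5/3) with r² = 305/9.
The farthest remaining point C is at distance² 2/9 ≤ 305/9.
r = √(305/9) ≈ 5.82.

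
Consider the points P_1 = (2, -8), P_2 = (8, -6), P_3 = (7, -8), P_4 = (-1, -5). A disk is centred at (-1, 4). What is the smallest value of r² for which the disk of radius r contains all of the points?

The required radius is the distance from (-1, 4) to the farthest point.
Squared distances: 153, 181, 208, 81.
Maximum is 208, attained at P_3.

208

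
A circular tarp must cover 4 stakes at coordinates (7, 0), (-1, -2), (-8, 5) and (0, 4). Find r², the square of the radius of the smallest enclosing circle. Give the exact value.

62.5

By Welzl's lemma the MEC is supported by two points (diametrically opposite) or three points (on a circumcircle).
The farthest pair is (7, 0)–(-8, 5) with squared distance 250. The circle on this segment as diameter has centre (-0.5, 2.5) and r² = 250/4 = 62.5.
Check (-1, -2): distance² to centre = 20.5 ≤ 62.5, so it lies inside.
All remaining points lie in this disk, and no smaller disk contains both endpoints, so this is the minimum enclosing circle.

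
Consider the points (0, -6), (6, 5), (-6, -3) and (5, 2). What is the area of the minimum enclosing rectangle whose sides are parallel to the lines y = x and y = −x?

In coordinates u = x + y, v = x − y the rectangle is axis-aligned; the map (x,y)→(u,v) scales areas by 2.
u-values: -6, 11, -9, 7; range = 11 − (-9) = 20.
v-values: 6, 1, -3, 3; range = 6 − (-3) = 9.
Area = (20 × 9) / 2 = 90.

90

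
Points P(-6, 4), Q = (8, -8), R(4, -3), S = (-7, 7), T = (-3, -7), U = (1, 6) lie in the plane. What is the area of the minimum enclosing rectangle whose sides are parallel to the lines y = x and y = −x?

255

In coordinates u = x + y, v = x − y the rectangle is axis-aligned; the map (x,y)→(u,v) scales areas by 2.
u-values: -2, 0, 1, 0, -10, 7; range = 7 − (-10) = 17.
v-values: -10, 16, 7, -14, 4, -5; range = 16 − (-14) = 30.
Area = (17 × 30) / 2 = 255.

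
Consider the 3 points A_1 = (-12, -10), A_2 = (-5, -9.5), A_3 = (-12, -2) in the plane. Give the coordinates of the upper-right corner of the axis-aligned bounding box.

(-5, -2)

x-range [-12, -5], y-range [-10, -2].
The upper-right corner is (-5, -2).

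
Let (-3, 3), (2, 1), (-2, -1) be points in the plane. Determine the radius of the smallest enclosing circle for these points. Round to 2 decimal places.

2.76

Call the three points A, B, C in the order given.
Side lengths²: AB² = 29, AC² = 17, BC² = 20.
Since AB² = 29 < 20 + 17 = 37, the triangle is acute, so the smallest enclosing circle is the circumcircle.
Circumcentre = (-13/18, 13/9), r² = 2465/324.
r = √(2465/324) ≈ 2.76.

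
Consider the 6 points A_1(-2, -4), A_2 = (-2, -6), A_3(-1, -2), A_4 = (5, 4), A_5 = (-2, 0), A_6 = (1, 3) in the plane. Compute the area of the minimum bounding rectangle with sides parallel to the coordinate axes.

70

x ranges over [-2, 5], width 7.
y ranges over [-6, 4], height 10.
Area = 7 × 10 = 70.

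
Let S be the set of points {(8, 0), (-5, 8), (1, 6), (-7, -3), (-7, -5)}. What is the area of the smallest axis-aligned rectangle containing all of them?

x ranges over [-7, 8], width 15.
y ranges over [-5, 8], height 13.
Area = 15 × 13 = 195.

195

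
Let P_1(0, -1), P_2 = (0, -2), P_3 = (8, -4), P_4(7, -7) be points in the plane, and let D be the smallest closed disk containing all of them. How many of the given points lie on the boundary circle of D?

The farthest pair is P_1–P_4 with squared distance 85. The circle on this segment as diameter has centre (3.5, -4) and r² = 85/4 = 21.25.
Check P_2: distance² to centre = 16.25 ≤ 21.25, so it lies inside.
All remaining points lie in this disk, and no smaller disk contains both endpoints, so this is the minimum enclosing circle.
The points at distance exactly r from the centre are P_1, P_4 — 2 points.

2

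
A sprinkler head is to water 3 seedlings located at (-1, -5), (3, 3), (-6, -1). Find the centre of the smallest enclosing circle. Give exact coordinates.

Call the three points A, B, C in the order given.
Side lengths²: AB² = 80, AC² = 41, BC² = 97.
Since BC² = 97 < 80 + 41 = 121, the triangle is acute, so the smallest enclosing circle is the circumcircle.
Circumcentre = (-15/14, 1/28), r² = 19885/784.
Centre = (-15/14, 1/28).

(-15/14, 1/28)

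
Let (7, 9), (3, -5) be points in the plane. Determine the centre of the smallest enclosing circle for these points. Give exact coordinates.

The smallest circle enclosing two points has them as diameter endpoints.
Centre = midpoint = (5, 2); r² = |(7, 9)−(3, -5)|²/4 = 212/4 = 53.
Centre = (5, 2).

(5, 2)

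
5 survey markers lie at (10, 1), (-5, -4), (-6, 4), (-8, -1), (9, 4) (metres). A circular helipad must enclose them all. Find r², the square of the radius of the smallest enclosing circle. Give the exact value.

The farthest pair is (10, 1)–(-8, -1) with squared distance 328. The circle on this segment as diameter has centre (1, 0) and r² = 328/4 = 82.
Check (-5, -4): distance² to centre = 52 ≤ 82, so it lies inside.
All remaining points lie in this disk, and no smaller disk contains both endpoints, so this is the minimum enclosing circle.

82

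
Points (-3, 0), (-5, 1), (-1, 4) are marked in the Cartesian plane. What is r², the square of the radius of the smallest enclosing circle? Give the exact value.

6.25

Call the three points A, B, C in the order given.
Side lengths²: AB² = 5, AC² = 20, BC² = 25.
Since BC² = 25 ≥ 20 + 5 = 25, the angle opposite BC is not acute, so the smallest enclosing circle has BC as diameter.
Centre = midpoint of BC = (-3, 2.5), r² = 25/4 = 6.25.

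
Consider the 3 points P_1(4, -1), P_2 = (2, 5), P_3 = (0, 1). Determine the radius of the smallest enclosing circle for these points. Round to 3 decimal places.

3.162

Side lengths²: P_1P_2² = 40, P_1P_3² = 20, P_2P_3² = 20.
Since P_1P_2² = 40 ≥ 20 + 20 = 40, the angle opposite P_1P_2 is not acute, so the smallest enclosing circle has P_1P_2 as diameter.
Centre = midpoint of P_1P_2 = (3, 2), r² = 40/4 = 10.
r = √10 ≈ 3.162.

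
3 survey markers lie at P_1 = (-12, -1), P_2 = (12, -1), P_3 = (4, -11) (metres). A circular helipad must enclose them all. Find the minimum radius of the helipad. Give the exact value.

Side lengths²: P_1P_2² = 576, P_1P_3² = 356, P_2P_3² = 164.
Since P_1P_2² = 576 ≥ 356 + 164 = 520, the angle opposite P_1P_2 is not acute, so the smallest enclosing circle has P_1P_2 as diameter.
Centre = midpoint of P_1P_2 = (0, -1), r² = 576/4 = 144.
r = √144 = 12.

12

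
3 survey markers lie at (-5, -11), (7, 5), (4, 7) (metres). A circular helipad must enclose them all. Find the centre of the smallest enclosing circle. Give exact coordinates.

(0, -2.25)

Call the three points A, B, C in the order given.
Side lengths²: AB² = 400, AC² = 405, BC² = 13.
Since AC² = 405 < 400 + 13 = 413, the triangle is acute, so the smallest enclosing circle is the circumcircle.
Circumcentre = (0, -2.25), r² = 101.5625.
Centre = (0, -2.25).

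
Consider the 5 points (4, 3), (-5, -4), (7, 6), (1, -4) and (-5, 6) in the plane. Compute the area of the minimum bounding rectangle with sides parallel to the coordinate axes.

x ranges over [-5, 7], width 12.
y ranges over [-4, 6], height 10.
Area = 12 × 10 = 120.

120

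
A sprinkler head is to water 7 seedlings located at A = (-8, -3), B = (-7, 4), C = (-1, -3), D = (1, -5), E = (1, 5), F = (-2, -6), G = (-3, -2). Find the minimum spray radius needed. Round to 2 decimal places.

The minimum enclosing circle is determined by three boundary points: A, D, E.
Their circumcentre is (-47/18, 0) with r² = 12325/324.
The farthest remaining point F is at distance² 11785/324 ≤ 12325/324.
r = √(12325/324) ≈ 6.17.

6.17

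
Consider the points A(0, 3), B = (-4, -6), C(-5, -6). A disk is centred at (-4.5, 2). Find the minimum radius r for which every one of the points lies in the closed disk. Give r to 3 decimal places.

The required radius is the distance from (-4.5, 2) to the farthest point.
Squared distances: 21.25, 64.25, 64.25.
Maximum is 64.25, attained at B.
r = √(64.25) ≈ 8.016.

8.016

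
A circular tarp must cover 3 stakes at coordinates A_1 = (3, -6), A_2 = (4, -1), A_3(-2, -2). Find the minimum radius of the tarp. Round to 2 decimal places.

Side lengths²: A_1A_2² = 26, A_1A_3² = 41, A_2A_3² = 37.
Since A_1A_3² = 41 < 37 + 26 = 63, the triangle is acute, so the smallest enclosing circle is the circumcircle.
Circumcentre = (73/58, -177/58), r² = 19721/1682.
r = √(19721/1682) ≈ 3.42.

3.42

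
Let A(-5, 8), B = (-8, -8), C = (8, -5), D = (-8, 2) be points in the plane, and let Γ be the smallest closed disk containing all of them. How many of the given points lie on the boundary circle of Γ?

The minimum enclosing circle of a finite set is fixed by two of the points (as a diameter) or three (as a circumcircle).
The minimum enclosing circle is determined by three boundary points: A, B, C.
Their circumcentre is (-39/38, -39/38) with r² = 70225/722.
The farthest remaining point D is at distance² 41725/722 ≤ 70225/722.
The points at distance exactly r from the centre are A, B, C — 3 points.

3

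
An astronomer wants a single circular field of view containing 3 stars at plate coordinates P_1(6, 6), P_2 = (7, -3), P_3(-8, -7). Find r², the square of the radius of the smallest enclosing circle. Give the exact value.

91.25

Side lengths²: P_1P_2² = 82, P_1P_3² = 365, P_2P_3² = 241.
Since P_1P_3² = 365 ≥ 241 + 82 = 323, the angle opposite P_1P_3 is not acute, so the smallest enclosing circle has P_1P_3 as diameter.
Centre = midpoint of P_1P_3 = (-1, -0.5), r² = 365/4 = 91.25.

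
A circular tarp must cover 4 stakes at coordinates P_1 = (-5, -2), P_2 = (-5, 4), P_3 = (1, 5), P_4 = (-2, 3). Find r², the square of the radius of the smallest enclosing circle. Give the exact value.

The minimum enclosing circle of a finite set is fixed by two of the points (as a diameter) or three (as a circumcircle).
The farthest pair is P_1–P_3 with squared distance 85. The circle on this segment as diameter has centre (-2, 1.5) and r² = 85/4 = 21.25.
Check P_2: distance² to centre = 15.25 ≤ 21.25, so it lies inside.
All remaining points lie in this disk, and no smaller disk contains both endpoints, so this is the minimum enclosing circle.

21.25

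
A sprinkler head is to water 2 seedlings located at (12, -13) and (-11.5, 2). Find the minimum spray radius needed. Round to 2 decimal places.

The smallest circle enclosing two points has them as diameter endpoints.
Centre = midpoint = (0.25, -5.5); r² = |(12, -13)−(-11.5, 2)|²/4 = 777.25/4 = 194.3125.
r = √(194.3125) ≈ 13.94.

13.94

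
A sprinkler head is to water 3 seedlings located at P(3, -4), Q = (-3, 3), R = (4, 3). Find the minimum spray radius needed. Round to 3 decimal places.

4.657

Side lengths²: PQ² = 85, PR² = 50, QR² = 49.
Since PQ² = 85 < 50 + 49 = 99, the triangle is acute, so the smallest enclosing circle is the circumcircle.
Circumcentre = (0.5, -1/14), r² = 2125/98.
r = √(2125/98) ≈ 4.657.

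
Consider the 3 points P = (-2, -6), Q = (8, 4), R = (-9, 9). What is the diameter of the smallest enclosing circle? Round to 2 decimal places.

Side lengths²: PQ² = 200, PR² = 274, QR² = 314.
Since QR² = 314 < 274 + 200 = 474, the triangle is acute, so the smallest enclosing circle is the circumcircle.
Circumcentre = (-31/22, 75/22), r² = 21509/242.
Diameter = 2r = 2√(21509/242) ≈ 18.86.

18.86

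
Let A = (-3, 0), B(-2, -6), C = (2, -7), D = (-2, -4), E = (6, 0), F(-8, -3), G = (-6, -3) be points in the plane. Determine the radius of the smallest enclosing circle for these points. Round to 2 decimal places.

7.16

The minimum enclosing circle of a finite set is fixed by two of the points (as a diameter) or three (as a circumcircle).
The farthest pair is E–F with squared distance 205. The circle on this segment as diameter has centre (-1, -1.5) and r² = 205/4 = 51.25.
Check A: distance² to centre = 6.25 ≤ 51.25, so it lies inside.
All remaining points lie in this disk, and no smaller disk contains both endpoints, so this is the minimum enclosing circle.
r = √(51.25) ≈ 7.16.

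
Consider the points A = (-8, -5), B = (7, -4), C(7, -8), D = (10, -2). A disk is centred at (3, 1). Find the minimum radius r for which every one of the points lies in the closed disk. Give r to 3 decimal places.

12.530

The required radius is the distance from (3, 1) to the farthest point.
Squared distances: 157, 41, 97, 58.
Maximum is 157, attained at A.
r = √157 ≈ 12.530.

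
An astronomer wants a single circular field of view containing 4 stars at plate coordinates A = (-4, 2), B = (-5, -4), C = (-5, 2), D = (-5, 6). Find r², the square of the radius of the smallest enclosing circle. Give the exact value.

25

The minimum enclosing circle of a finite set is fixed by two of the points (as a diameter) or three (as a circumcircle).
The farthest pair is B–D with squared distance 100. The circle on this segment as diameter has centre (-5, 1) and r² = 100/4 = 25.
Check A: distance² to centre = 2 ≤ 25, so it lies inside.
All remaining points lie in this disk, and no smaller disk contains both endpoints, so this is the minimum enclosing circle.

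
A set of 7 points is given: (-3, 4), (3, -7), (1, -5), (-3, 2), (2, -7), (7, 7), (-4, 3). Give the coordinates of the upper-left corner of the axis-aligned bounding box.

(-4, 7)

x-range [-4, 7], y-range [-7, 7].
The upper-left corner is (-4, 7).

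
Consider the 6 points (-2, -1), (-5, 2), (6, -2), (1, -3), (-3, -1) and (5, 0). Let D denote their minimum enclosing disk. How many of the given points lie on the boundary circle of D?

2

The minimum enclosing circle of a finite set is fixed by two of the points (as a diameter) or three (as a circumcircle).
The farthest pair is (-5, 2)–(6, -2) with squared distance 137. The circle on this segment as diameter has centre (0.5, 0) and r² = 137/4 = 34.25.
Check (-2, -1): distance² to centre = 7.25 ≤ 34.25, so it lies inside.
All remaining points lie in this disk, and no smaller disk contains both endpoints, so this is the minimum enclosing circle.
The points at distance exactly r from the centre are (-5, 2), (6, -2) — 2 points.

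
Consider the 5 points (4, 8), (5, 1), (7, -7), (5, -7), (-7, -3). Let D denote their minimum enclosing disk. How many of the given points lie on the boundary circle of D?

By Welzl's lemma the MEC is supported by two points (diametrically opposite) or three points (on a circumcircle).
The minimum enclosing circle is determined by three boundary points: (4, 8), (7, -7), (-7, -3).
Their circumcentre is (4/3, -1/3) with r² = 689/9.
The farthest remaining point (5, -7) is at distance² 521/9 ≤ 689/9.
The points at distance exactly r from the centre are (4, 8), (7, -7), (-7, -3) — 3 points.

3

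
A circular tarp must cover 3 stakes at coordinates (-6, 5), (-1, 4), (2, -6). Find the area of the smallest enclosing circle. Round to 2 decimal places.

145.30

Call the three points A, B, C in the order given.
Side lengths²: AB² = 26, AC² = 185, BC² = 109.
Since AC² = 185 ≥ 109 + 26 = 135, the angle opposite AC is not acute, so the smallest enclosing circle has AC as diameter.
Centre = midpoint of AC = (-2, -0.5), r² = 185/4 = 46.25.
Area = π·r² = π·46.25 ≈ 145.30.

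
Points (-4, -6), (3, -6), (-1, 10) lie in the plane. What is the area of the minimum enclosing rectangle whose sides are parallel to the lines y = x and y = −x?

In coordinates u = x + y, v = x − y the rectangle is axis-aligned; the map (x,y)→(u,v) scales areas by 2.
u-values: -10, -3, 9; range = 9 − (-10) = 19.
v-values: 2, 9, -11; range = 9 − (-11) = 20.
Area = (19 × 20) / 2 = 190.

190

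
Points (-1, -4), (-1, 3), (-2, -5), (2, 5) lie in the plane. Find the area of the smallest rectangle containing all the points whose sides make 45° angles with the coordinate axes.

49

In coordinates u = x + y, v = x − y the rectangle is axis-aligned; the map (x,y)→(u,v) scales areas by 2.
u-values: -5, 2, -7, 7; range = 7 − (-7) = 14.
v-values: 3, -4, 3, -3; range = 3 − (-4) = 7.
Area = (14 × 7) / 2 = 49.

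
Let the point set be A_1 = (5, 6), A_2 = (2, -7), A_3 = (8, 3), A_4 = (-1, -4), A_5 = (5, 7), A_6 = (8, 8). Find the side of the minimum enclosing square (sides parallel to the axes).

The bounding box has width 9 and height 15.
An axis-aligned square enclosing the set must have side ≥ max(width, height).
So the minimum side is max(9, 15) = 15.

15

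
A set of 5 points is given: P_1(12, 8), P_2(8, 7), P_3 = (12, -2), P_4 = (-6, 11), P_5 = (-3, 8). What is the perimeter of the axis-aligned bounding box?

Width = max x − min x = 12 − (-6) = 18.
Height = max y − min y = 11 − (-2) = 13.
Perimeter = 2(18 + 13) = 62.

62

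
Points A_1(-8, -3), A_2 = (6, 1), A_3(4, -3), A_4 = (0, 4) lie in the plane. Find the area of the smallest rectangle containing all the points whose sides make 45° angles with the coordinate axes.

In coordinates u = x + y, v = x − y the rectangle is axis-aligned; the map (x,y)→(u,v) scales areas by 2.
u-values: -11, 7, 1, 4; range = 7 − (-11) = 18.
v-values: -5, 5, 7, -4; range = 7 − (-5) = 12.
Area = (18 × 12) / 2 = 108.

108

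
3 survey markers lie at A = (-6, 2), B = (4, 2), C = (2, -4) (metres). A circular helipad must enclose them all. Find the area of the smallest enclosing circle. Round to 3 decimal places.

Side lengths²: AB² = 100, AC² = 100, BC² = 40.
Since AC² = 100 < 100 + 40 = 140, the triangle is acute, so the smallest enclosing circle is the circumcircle.
Circumcentre = (-1, 1/3), r² = 250/9.
Area = π·r² = π·250/9 ≈ 87.266.

87.266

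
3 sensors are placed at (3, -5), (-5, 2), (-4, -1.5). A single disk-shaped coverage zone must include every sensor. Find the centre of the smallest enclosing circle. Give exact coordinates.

Call the three points A, B, C in the order given.
Side lengths²: AB² = 113, AC² = 61.25, BC² = 13.25.
Since AB² = 113 ≥ 61.25 + 13.25 = 74.5, the angle opposite AB is not acute, so the smallest enclosing circle has AB as diameter.
Centre = midpoint of AB = (-1, -1.5), r² = 113/4 = 28.25.
Centre = (-1, -1.5).

(-1, -1.5)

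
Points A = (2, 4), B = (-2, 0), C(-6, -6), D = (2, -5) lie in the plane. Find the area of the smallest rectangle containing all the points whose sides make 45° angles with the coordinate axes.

81

In coordinates u = x + y, v = x − y the rectangle is axis-aligned; the map (x,y)→(u,v) scales areas by 2.
u-values: 6, -2, -12, -3; range = 6 − (-12) = 18.
v-values: -2, -2, 0, 7; range = 7 − (-2) = 9.
Area = (18 × 9) / 2 = 81.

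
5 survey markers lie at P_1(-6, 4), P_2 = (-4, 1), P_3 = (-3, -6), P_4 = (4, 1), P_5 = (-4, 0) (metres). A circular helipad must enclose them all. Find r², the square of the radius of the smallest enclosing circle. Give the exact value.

By Welzl's lemma the MEC is supported by two points (diametrically opposite) or three points (on a circumcircle).
The minimum enclosing circle is determined by three boundary points: P_1, P_3, P_4.
Their circumcentre is (-47/26, -5/26) with r² = 11881/338.
The farthest remaining point P_2 is at distance² 2105/338 ≤ 11881/338.

11881/338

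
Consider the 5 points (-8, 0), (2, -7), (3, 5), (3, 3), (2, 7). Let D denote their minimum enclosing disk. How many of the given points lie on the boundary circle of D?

3

A smallest enclosing disk is always determined by at most three of the input points on its boundary.
The minimum enclosing circle is determined by three boundary points: (-8, 0), (2, -7), (2, 7).
Their circumcentre is (-0.55, 0) with r² = 55.5025.
The farthest remaining point (3, 5) is at distance² 37.6025 ≤ 55.5025.
The points at distance exactly r from the centre are (-8, 0), (2, -7), (2, 7) — 3 points.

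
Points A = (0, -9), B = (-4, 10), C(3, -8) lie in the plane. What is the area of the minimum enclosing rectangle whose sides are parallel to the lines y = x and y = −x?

187.5

In coordinates u = x + y, v = x − y the rectangle is axis-aligned; the map (x,y)→(u,v) scales areas by 2.
u-values: -9, 6, -5; range = 6 − (-9) = 15.
v-values: 9, -14, 11; range = 11 − (-14) = 25.
Area = (15 × 25) / 2 = 187.5.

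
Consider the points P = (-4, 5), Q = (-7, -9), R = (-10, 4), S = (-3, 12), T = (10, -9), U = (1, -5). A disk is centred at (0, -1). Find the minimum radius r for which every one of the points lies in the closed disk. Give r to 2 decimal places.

13.34

The required radius is the distance from (0, -1) to the farthest point.
Squared distances: 52, 113, 125, 178, 164, 17.
Maximum is 178, attained at S.
r = √178 ≈ 13.34.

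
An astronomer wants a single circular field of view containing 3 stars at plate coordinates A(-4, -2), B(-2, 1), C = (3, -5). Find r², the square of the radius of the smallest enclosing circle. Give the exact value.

22997/1458

Side lengths²: AB² = 13, AC² = 58, BC² = 61.
Since BC² = 61 < 58 + 13 = 71, the triangle is acute, so the smallest enclosing circle is the circumcircle.
Circumcentre = (-1/18, -133/54), r² = 22997/1458.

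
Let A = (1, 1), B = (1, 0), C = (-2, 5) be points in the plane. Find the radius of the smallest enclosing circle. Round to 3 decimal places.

Side lengths²: AB² = 1, AC² = 25, BC² = 34.
Since BC² = 34 ≥ 25 + 1 = 26, the angle opposite BC is not acute, so the smallest enclosing circle has BC as diameter.
Centre = midpoint of BC = (-0.5, 2.5), r² = 34/4 = 8.5.
r = √(8.5) ≈ 2.915.

2.915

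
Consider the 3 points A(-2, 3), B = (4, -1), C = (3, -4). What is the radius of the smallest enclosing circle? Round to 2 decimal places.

4.30

Side lengths²: AB² = 52, AC² = 74, BC² = 10.
Since AC² = 74 ≥ 52 + 10 = 62, the angle opposite AC is not acute, so the smallest enclosing circle has AC as diameter.
Centre = midpoint of AC = (0.5, -0.5), r² = 74/4 = 18.5.
r = √(18.5) ≈ 4.30.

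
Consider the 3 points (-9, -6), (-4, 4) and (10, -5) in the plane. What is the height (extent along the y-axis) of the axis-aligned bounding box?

10

max y = 4, min y = -6, so height = 10.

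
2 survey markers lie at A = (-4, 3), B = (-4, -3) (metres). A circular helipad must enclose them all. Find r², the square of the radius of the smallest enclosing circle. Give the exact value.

The smallest circle enclosing two points has them as diameter endpoints.
Centre = midpoint = (-4, 0); r² = |AB|²/4 = 36/4 = 9.

9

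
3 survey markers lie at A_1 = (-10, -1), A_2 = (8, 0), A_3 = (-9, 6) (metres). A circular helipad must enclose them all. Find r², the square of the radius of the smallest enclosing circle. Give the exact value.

84.5

Side lengths²: A_1A_2² = 325, A_1A_3² = 50, A_2A_3² = 325.
Since A_2A_3² = 325 < 325 + 50 = 375, the triangle is acute, so the smallest enclosing circle is the circumcircle.
Circumcentre = (-1.1, 1.3), r² = 84.5.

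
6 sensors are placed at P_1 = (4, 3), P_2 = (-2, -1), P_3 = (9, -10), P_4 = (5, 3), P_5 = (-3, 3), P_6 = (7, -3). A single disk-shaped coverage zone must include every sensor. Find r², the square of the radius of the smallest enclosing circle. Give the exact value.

78.25

A smallest enclosing disk is always determined by at most three of the input points on its boundary.
The farthest pair is P_3–P_5 with squared distance 313. The circle on this segment as diameter has centre (3, -3.5) and r² = 313/4 = 78.25.
Check P_1: distance² to centre = 43.25 ≤ 78.25, so it lies inside.
All remaining points lie in this disk, and no smaller disk contains both endpoints, so this is the minimum enclosing circle.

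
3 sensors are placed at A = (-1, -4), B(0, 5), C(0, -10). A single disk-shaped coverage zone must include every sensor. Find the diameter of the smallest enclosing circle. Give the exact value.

15

Side lengths²: AB² = 82, AC² = 37, BC² = 225.
Since BC² = 225 ≥ 82 + 37 = 119, the angle opposite BC is not acute, so the smallest enclosing circle has BC as diameter.
Centre = midpoint of BC = (0, -2.5), r² = 225/4 = 56.25.
Diameter = 2r = 2√(56.25) = 15.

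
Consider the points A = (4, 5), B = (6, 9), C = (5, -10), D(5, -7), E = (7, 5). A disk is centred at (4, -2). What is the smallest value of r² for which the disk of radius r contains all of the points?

The required radius is the distance from (4, -2) to the farthest point.
Squared distances: 49, 125, 65, 26, 58.
Maximum is 125, attained at B.

125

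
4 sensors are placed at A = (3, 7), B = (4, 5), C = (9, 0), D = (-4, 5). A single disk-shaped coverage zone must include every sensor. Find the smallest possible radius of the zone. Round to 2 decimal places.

6.96

The minimum enclosing circle of a finite set is fixed by two of the points (as a diameter) or three (as a circumcircle).
The farthest pair is C–D with squared distance 194. The circle on this segment as diameter has centre (2.5, 2.5) and r² = 194/4 = 48.5.
Check A: distance² to centre = 20.5 ≤ 48.5, so it lies inside.
All remaining points lie in this disk, and no smaller disk contains both endpoints, so this is the minimum enclosing circle.
r = √(48.5) ≈ 6.96.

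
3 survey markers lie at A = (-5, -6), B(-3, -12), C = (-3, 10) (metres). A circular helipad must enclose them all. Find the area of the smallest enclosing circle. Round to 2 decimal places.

380.13

Side lengths²: AB² = 40, AC² = 260, BC² = 484.
Since BC² = 484 ≥ 260 + 40 = 300, the angle opposite BC is not acute, so the smallest enclosing circle has BC as diameter.
Centre = midpoint of BC = (-3, -1), r² = 484/4 = 121.
Area = π·r² = π·121 ≈ 380.13.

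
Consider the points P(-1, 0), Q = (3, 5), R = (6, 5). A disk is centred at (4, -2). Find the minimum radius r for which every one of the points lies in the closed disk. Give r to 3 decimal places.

7.280

The required radius is the distance from (4, -2) to the farthest point.
Squared distances: 29, 50, 53.
Maximum is 53, attained at R.
r = √53 ≈ 7.280.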